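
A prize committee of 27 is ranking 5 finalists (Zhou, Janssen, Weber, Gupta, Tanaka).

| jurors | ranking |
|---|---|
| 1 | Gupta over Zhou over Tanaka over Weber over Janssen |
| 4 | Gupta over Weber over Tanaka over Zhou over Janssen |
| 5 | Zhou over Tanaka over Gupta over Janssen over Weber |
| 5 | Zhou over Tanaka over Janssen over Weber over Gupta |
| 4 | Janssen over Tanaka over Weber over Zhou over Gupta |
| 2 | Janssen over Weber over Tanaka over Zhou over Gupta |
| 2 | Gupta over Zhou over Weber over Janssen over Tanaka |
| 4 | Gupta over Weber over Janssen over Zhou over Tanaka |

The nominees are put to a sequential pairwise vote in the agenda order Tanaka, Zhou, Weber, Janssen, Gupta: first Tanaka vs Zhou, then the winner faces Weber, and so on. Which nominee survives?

Round 1: Tanaka vs Zhou — 10–17, Zhou advances.
Round 2: Zhou vs Weber — 13–14, Weber advances.
Round 3: Weber vs Janssen — 11–16, Janssen advances.
Round 4: Janssen vs Gupta — 11–16, Gupta advances.
Gupta survives the agenda.

Gupta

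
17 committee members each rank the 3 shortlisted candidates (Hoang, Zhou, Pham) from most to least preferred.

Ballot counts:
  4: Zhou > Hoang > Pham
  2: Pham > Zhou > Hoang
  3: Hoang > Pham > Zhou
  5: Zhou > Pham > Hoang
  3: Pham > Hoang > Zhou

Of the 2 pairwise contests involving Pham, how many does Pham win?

1

Pham against each rival (17 committee members):
Pham vs Hoang: Pham wins 10–7.
Pham vs Zhou: Pham preferred on 2+3+3 = 8 ballots; Zhou wins 9–8.
Pham beats Hoang; loses to Zhou — 1 pairwise win.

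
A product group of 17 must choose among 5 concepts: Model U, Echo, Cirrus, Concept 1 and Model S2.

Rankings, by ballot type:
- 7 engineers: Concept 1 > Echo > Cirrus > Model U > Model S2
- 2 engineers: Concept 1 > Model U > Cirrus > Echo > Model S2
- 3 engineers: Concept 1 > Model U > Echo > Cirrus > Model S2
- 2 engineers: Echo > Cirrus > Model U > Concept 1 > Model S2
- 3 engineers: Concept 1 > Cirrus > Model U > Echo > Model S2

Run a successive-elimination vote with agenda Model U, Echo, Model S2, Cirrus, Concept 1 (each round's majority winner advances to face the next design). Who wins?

Round 1: Model U vs Echo — 8–9, Echo advances.
Round 2: Echo vs Model S2 — 17–0, Echo advances.
Round 3: Echo vs Cirrus — 12–5, Echo advances.
Round 4: Echo vs Concept 1 — 2–15, Concept 1 advances.
Concept 1 survives the agenda.

Concept 1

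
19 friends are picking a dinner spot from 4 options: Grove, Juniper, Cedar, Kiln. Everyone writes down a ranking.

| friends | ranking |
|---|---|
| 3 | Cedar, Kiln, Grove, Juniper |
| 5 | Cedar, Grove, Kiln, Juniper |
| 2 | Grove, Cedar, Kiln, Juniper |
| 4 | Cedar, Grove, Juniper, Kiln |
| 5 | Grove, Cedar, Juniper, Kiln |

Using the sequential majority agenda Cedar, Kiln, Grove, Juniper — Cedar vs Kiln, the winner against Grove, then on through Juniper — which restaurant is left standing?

Round 1: Cedar vs Kiln — 19–0, Cedar advances.
Round 2: Cedar vs Grove — 12–7, Cedar advances.
Round 3: Cedar vs Juniper — 19–0, Cedar advances.
Cedar survives the agenda.

Cedar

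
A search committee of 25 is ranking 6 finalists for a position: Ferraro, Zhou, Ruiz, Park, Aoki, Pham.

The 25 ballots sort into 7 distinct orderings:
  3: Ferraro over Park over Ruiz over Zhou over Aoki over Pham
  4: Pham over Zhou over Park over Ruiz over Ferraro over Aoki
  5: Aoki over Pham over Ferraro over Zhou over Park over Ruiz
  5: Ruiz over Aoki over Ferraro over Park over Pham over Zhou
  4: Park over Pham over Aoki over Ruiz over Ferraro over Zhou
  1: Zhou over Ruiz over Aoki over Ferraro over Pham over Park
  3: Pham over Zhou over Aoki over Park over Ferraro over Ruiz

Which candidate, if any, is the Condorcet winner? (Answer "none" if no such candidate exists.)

Check each pair by majority over 25 ballots:
Ferraro vs Zhou: 17 to 8, Ferraro.
Ferraro vs Ruiz: 3+5+3 = 11 for Ferraro, 14 for Ruiz — Ruiz by 14–11.
Ferraro vs Park: Ferraro preferred on 3+5+5+1 = 14 ballots; Ferraro wins 14–11.
Ferraro vs Aoki: 7 to 18, Aoki.
Ferraro vs Pham: Ferraro is ranked higher on 3+5+1 = 9 ballots, Pham on 16. Pham wins 16–9.
Zhou vs Ruiz: 13 to 12, Zhou.
Zhou vs Park: 13 to 12, Zhou.
Zhou vs Aoki: 3+4+1+3 = 11 for Zhou, 14 for Aoki — Aoki by 14–11.
Zhou vs Pham: 3+1 = 4 for Zhou, 21 for Pham — Pham by 21–4.
Ruiz vs Park: Ruiz preferred on 5+1 = 6 ballots; Park wins 19–6.
Ruiz vs Aoki: 13 to 12, Ruiz.
Ruiz vs Pham: 3+5+1 = 9 for Ruiz, 16 for Pham — Pham by 16–9.
Park vs Aoki: 11 to 14, Aoki.
Park vs Pham: 12 to 13, Pham.
Aoki vs Pham: Aoki preferred on 3+5+5+1 = 14 ballots; Aoki wins 14–11.
No candidate is unbeaten: Ferraro loses to Ruiz; Zhou loses to Ferraro; Ruiz loses to Zhou; Park loses to Ferraro; Aoki loses to Ruiz; Pham loses to Aoki. In particular Ferraro beats Zhou beats Ruiz beats Ferraro is a majority cycle — no Condorcet winner exists.

none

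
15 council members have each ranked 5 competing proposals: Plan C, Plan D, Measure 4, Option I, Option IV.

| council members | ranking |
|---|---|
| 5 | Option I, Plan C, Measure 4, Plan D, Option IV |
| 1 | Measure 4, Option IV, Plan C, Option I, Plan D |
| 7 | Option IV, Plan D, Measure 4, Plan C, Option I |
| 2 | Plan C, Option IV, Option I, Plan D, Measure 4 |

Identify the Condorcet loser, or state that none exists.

none

Pairwise majorities:
Plan C vs Plan D: 5+1+2 = 8 for Plan C, 7 for Plan D — Plan C by 8–7.
Plan C vs Measure 4: Plan C is ranked higher on 5+2 = 7 ballots, Measure 4 on 8. Measure 4 wins 8–7.
Plan C vs Option I: Plan C preferred on 1+7+2 = 10 ballots; Plan C wins 10–5.
Plan C–Option IV: Option IV 8–7.
Plan D vs Measure 4: Plan D wins 9–6.
Plan D–Option I: Option I 8–7.
Plan D vs Option IV: Option IV, 10–5.
Measure 4 vs Option I: 1+7 = 8 for Measure 4, 7 for Option I — Measure 4 by 8–7.
Measure 4 vs Option IV: 6 to 9, Option IV.
Option I vs Option IV: Option I is ranked higher on 5 ballots, Option IV on 10. Option IV wins 10–5.
No option is winless: Plan C beats Plan D; Plan D beats Measure 4; Measure 4 beats Plan C; Option I beats Plan D; Option IV beats Plan C. There is no Condorcet loser.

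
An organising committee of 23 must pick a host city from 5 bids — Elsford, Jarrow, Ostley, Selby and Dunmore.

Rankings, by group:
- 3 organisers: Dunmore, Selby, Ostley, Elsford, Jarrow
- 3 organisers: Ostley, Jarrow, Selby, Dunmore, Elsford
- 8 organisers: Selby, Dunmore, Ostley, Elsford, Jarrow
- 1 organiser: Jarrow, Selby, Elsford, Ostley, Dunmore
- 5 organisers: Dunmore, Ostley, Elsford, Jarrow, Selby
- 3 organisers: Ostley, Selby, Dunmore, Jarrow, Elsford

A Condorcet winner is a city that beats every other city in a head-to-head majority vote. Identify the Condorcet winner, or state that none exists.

Selby

Head-to-head results (23 organisers):
Elsford vs Jarrow: Elsford wins 16–7.
Elsford–Ostley: Ostley 22–1.
Elsford vs Selby: Selby, 18–5.
Elsford vs Dunmore: 1 for Elsford, 22 for Dunmore — Dunmore by 22–1.
Jarrow–Ostley: Ostley 22–1.
Jarrow vs Selby: 3+1+5 = 9 for Jarrow, 14 for Selby — Selby by 14–9.
Jarrow vs Dunmore: 3+1 = 4 for Jarrow, 19 for Dunmore — Dunmore by 19–4.
Ostley vs Selby: Ostley is ranked higher on 3+5+3 = 11 ballots, Selby on 12. Selby wins 12–11.
Ostley vs Dunmore: 3+1+3 = 7 for Ostley, 16 for Dunmore — Dunmore by 16–7.
Selby vs Dunmore: Selby preferred on 3+8+1+3 = 15 ballots; Selby wins 15–8.
Selby wins every pairwise contest, so Selby is the Condorcet winner.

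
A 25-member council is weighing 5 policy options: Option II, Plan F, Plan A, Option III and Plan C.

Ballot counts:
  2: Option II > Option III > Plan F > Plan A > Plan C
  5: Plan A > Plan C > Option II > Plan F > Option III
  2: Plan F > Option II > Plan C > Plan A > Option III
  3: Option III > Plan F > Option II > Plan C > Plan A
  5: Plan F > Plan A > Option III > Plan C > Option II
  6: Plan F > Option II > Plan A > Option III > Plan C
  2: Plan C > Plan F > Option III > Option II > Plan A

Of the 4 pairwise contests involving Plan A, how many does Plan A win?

2

Plan A against each rival (25 council members):
Plan A vs Option II: 5+5 = 10 for Plan A, 15 for Option II — Option II by 15–10.
Plan A vs Plan F: Plan A preferred on 5 ballots; Plan F wins 20–5.
Plan A vs Option III: 5+2+5+6 = 18 for Plan A, 7 for Option III — Plan A by 18–7.
Plan A–Plan C: Plan A 18–7.
Plan A beats Option III, Plan C; loses to Option II, Plan F — 2 pairwise wins.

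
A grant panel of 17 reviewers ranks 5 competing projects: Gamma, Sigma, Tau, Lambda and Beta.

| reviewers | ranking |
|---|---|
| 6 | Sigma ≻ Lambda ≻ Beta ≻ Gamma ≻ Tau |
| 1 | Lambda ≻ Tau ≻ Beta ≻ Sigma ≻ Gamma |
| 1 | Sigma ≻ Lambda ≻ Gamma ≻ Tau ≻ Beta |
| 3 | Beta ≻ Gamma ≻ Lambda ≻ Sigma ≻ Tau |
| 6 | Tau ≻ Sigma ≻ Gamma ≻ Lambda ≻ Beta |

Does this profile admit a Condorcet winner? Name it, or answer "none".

Pairwise majorities:
Gamma vs Sigma: Sigma, 14–3.
Gamma vs Tau: Gamma, 10–7.
Gamma vs Lambda: 3+6 = 9 for Gamma, 8 for Lambda — Gamma by 9–8.
Gamma–Beta: Beta 10–7.
Sigma vs Tau: Sigma wins 10–7.
Sigma vs Lambda: 13 to 4, Sigma.
Sigma vs Beta: Sigma is ranked higher on 6+1+6 = 13 ballots, Beta on 4. Sigma wins 13–4.
Tau vs Lambda: 6 for Tau, 11 for Lambda — Lambda by 11–6.
Tau–Beta: Beta 9–8.
Lambda vs Beta: Lambda wins 14–3.
Sigma defeats every rival head-to-head and is the Condorcet winner.

Sigma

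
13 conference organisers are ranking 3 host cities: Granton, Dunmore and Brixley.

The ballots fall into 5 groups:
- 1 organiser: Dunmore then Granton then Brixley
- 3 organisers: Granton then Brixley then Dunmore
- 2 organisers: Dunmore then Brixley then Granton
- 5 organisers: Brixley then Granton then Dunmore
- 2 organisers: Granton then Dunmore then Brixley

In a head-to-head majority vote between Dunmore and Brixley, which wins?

Ballots ranking Dunmore above Brixley: 1 + 2 + 2 = 5.
Ballots ranking Brixley above Dunmore: 13 − 5 = 8.
Brixley wins the head-to-head 8–5.

Brixley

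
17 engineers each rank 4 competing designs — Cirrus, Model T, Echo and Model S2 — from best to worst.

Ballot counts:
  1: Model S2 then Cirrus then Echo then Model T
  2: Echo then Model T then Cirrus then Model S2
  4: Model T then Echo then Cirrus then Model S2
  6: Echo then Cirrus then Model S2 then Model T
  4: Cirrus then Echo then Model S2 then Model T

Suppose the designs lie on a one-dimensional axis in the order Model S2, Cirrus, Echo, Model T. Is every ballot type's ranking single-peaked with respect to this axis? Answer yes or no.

yes

Axis positions: Model S2=1, Cirrus=2, Echo=3, Model T=4.
Ballot type 1 (peak Model S2 at position 1): ranking walks positions 1-2-3-4, expanding outward from the peak — single-peaked.
Ballot type 2 (peak Echo at position 3): ranking walks positions 3-4-2-1, expanding outward from the peak — single-peaked.
Ballot type 3 (peak Model T at position 4): ranking walks positions 4-3-2-1, expanding outward from the peak — single-peaked.
Ballot type 4 (peak Echo at position 3): ranking walks positions 3-2-1-4, expanding outward from the peak — single-peaked.
Ballot type 5 (peak Cirrus at position 2): ranking walks positions 2-3-1-4, expanding outward from the peak — single-peaked.
Every ranking is single-peaked on this axis.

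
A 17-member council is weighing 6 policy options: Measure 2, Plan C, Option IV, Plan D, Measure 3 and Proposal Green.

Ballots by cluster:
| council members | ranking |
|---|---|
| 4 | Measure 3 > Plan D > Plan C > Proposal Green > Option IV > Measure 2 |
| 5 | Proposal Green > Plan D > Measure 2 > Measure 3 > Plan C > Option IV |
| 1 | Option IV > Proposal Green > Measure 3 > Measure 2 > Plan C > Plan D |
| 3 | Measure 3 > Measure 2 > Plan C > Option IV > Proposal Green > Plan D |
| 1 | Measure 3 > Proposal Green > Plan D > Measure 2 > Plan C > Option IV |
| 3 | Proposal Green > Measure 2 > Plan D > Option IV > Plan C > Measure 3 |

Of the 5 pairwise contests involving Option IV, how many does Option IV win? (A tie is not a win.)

0

Option IV against each rival (17 council members):
Option IV vs Measure 2: 5 to 12, Measure 2.
Option IV vs Plan C: Option IV is ranked higher on 1+3 = 4 ballots, Plan C on 13. Plan C wins 13–4.
Option IV–Plan D: Plan D 13–4.
Option IV vs Measure 3: Option IV is ranked higher on 1+3 = 4 ballots, Measure 3 on 13. Measure 3 wins 13–4.
Option IV vs Proposal Green: Proposal Green wins 13–4.
Option IV beats no one; loses to Measure 2, Plan C, Plan D, Measure 3, Proposal Green — 0 pairwise wins.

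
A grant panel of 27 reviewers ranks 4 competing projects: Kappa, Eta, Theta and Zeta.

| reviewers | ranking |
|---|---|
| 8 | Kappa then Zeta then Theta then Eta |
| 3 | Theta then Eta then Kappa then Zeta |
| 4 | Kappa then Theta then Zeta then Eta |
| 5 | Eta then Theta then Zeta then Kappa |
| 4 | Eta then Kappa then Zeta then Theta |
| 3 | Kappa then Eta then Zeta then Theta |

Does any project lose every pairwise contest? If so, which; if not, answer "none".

none

Head-to-head results (27 reviewers):
Kappa vs Eta: Kappa, 15–12.
Kappa–Theta: Kappa 19–8.
Kappa vs Zeta: Kappa is ranked higher on 8+3+4+4+3 = 22 ballots, Zeta on 5. Kappa wins 22–5.
Eta vs Theta: Eta is ranked higher on 5+4+3 = 12 ballots, Theta on 15. Theta wins 15–12.
Eta vs Zeta: Eta, 15–12.
Theta vs Zeta: Zeta, 15–12.
Every project wins at least one matchup (Kappa beats Eta; Eta beats Zeta; Theta beats Eta; Zeta beats Theta), so there is no Condorcet loser.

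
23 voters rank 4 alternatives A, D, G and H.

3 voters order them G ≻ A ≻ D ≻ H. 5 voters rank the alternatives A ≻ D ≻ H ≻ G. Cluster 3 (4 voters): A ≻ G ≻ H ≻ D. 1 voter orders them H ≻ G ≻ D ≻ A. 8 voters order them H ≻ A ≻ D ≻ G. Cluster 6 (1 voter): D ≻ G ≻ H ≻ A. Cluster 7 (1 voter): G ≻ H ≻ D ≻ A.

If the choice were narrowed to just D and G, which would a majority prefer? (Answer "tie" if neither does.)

D

Ballots ranking D above G: 5 + 8 + 1 = 14.
Ballots ranking G above D: 23 − 14 = 9.
D wins the head-to-head 14–9.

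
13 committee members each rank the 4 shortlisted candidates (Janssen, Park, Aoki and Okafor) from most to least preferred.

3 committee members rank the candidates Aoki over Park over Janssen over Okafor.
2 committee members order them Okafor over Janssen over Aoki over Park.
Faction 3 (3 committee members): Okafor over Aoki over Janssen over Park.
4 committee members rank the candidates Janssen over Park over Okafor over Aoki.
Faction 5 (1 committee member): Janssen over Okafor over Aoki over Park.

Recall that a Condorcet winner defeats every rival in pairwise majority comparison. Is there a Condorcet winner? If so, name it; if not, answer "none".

Janssen

Pairwise majorities:
Janssen vs Park: 10 to 3, Janssen.
Janssen vs Aoki: Janssen preferred on 2+4+1 = 7 ballots; Janssen wins 7–6.
Janssen vs Okafor: Janssen preferred on 3+4+1 = 8 ballots; Janssen wins 8–5.
Park vs Aoki: 4 for Park, 9 for Aoki — Aoki by 9–4.
Park vs Okafor: 7 to 6, Park.
Aoki vs Okafor: 3 for Aoki, 10 for Okafor — Okafor by 10–3.
Janssen defeats every rival head-to-head and is the Condorcet winner.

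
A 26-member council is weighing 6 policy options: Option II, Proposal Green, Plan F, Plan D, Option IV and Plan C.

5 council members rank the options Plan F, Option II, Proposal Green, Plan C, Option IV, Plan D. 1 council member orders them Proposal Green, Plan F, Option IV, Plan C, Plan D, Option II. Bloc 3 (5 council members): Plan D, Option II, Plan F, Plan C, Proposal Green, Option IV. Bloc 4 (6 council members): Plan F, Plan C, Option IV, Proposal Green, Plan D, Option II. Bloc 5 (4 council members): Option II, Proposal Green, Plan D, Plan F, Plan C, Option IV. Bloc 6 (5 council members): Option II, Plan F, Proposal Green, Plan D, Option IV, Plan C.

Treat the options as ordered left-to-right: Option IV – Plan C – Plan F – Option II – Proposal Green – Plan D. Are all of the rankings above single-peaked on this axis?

Axis positions: Option IV=1, Plan C=2, Plan F=3, Option II=4, Proposal Green=5, Plan D=6.
Bloc 1 (peak Plan F at position 3): ranking walks positions 3-4-5-2-1-6, expanding outward from the peak — single-peaked.
Bloc 2: ranking walks positions 5-3-1-2-6-4; Plan F is ranked above Option II even though Option II lies between Plan F and the peak Proposal Green on the axis — preferences dip and rise again. Not single-peaked.
Bloc 3: ranking walks positions 6-4-3-2-5-1; Option II is ranked above Proposal Green even though Proposal Green lies between Option II and the peak Plan D on the axis — preferences dip and rise again. Not single-peaked.
Bloc 4: ranking walks positions 3-2-1-5-6-4; Proposal Green is ranked above Option II even though Option II lies between Proposal Green and the peak Plan F on the axis — preferences dip and rise again. Not single-peaked.
Bloc 5 (peak Option II at position 4): ranking walks positions 4-5-6-3-2-1, expanding outward from the peak — single-peaked.
Bloc 6: ranking walks positions 4-3-5-6-1-2; Option IV is ranked above Plan C even though Plan C lies between Option IV and the peak Option II on the axis — preferences dip and rise again. Not single-peaked.
Bloc 2 violates single-peakedness, so the profile is not single-peaked on this axis.

no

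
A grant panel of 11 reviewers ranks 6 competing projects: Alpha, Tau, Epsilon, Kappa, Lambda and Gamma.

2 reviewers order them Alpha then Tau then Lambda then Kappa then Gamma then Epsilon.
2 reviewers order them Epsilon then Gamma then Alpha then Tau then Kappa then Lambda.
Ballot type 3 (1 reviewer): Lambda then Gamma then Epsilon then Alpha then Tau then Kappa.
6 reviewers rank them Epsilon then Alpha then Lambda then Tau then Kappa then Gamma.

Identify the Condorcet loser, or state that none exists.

Head-to-head results (11 reviewers):
Alpha vs Tau: Alpha preferred on 2+2+1+6 = 11 ballots; Alpha wins 11–0.
Alpha vs Epsilon: Epsilon wins 9–2.
Alpha vs Kappa: Alpha preferred on 2+2+1+6 = 11 ballots; Alpha wins 11–0.
Alpha vs Lambda: Alpha is ranked higher on 2+2+6 = 10 ballots, Lambda on 1. Alpha wins 10–1.
Alpha vs Gamma: Alpha, 8–3.
Tau vs Epsilon: 2 for Tau, 9 for Epsilon — Epsilon by 9–2.
Tau vs Kappa: Tau preferred on 2+2+1+6 = 11 ballots; Tau wins 11–0.
Tau vs Lambda: Lambda wins 7–4.
Tau vs Gamma: Tau, 8–3.
Epsilon–Kappa: Epsilon 9–2.
Epsilon vs Lambda: Epsilon wins 8–3.
Epsilon vs Gamma: Epsilon preferred on 2+6 = 8 ballots; Epsilon wins 8–3.
Kappa vs Lambda: Lambda, 9–2.
Kappa vs Gamma: Kappa, 8–3.
Lambda vs Gamma: Lambda, 9–2.
Gamma is beaten in every head-to-head and is the Condorcet loser.

Gamma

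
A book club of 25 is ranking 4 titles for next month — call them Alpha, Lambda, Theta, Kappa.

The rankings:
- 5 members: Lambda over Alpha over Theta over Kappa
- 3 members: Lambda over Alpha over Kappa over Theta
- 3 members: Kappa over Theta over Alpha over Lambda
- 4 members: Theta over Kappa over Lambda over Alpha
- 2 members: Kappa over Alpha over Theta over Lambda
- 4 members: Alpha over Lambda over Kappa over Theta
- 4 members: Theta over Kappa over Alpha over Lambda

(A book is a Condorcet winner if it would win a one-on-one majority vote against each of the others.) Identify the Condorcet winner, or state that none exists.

none

Check each pair by majority over 25 ballots:
Alpha vs Lambda: Alpha wins 13–12.
Alpha vs Theta: Alpha, 14–11.
Alpha vs Kappa: Kappa, 13–12.
Lambda vs Theta: Theta, 13–12.
Lambda–Kappa: Kappa 13–12.
Theta–Kappa: Theta 13–12.
Every book loses at least once (Alpha loses to Kappa; Lambda loses to Alpha; Theta loses to Alpha; Kappa loses to Theta). The majority relation contains the cycle Alpha > Theta > Kappa > Alpha, so there is no Condorcet winner.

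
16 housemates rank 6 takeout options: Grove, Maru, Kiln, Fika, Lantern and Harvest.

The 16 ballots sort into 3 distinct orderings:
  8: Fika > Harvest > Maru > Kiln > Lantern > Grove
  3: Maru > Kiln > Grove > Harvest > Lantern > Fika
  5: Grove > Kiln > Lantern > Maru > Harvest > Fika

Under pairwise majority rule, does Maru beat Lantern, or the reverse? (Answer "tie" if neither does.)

Ballots ranking Maru above Lantern: 8 + 3 = 11.
Ballots ranking Lantern above Maru: 16 − 11 = 5.
Maru wins the head-to-head 11–5.

Maru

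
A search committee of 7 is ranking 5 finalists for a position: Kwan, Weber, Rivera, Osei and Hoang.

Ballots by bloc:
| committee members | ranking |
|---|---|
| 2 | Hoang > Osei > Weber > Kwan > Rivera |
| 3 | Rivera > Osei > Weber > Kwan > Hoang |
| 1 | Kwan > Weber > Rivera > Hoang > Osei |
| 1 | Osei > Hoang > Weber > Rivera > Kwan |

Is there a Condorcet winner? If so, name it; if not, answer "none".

none

Check each pair by majority over 7 ballots:
Kwan vs Weber: Weber, 6–1.
Kwan vs Rivera: Rivera, 4–3.
Kwan–Osei: Osei 6–1.
Kwan vs Hoang: Kwan wins 4–3.
Weber vs Rivera: Weber, 4–3.
Weber vs Osei: Osei, 6–1.
Weber–Hoang: Weber 4–3.
Rivera–Osei: Rivera 4–3.
Rivera vs Hoang: Rivera wins 4–3.
Osei vs Hoang: Osei, 4–3.
Every candidate loses at least once (Kwan loses to Weber; Weber loses to Osei; Rivera loses to Weber; Osei loses to Rivera; Hoang loses to Kwan). The majority relation contains the cycle Weber > Rivera > Osei > Weber, so there is no Condorcet winner.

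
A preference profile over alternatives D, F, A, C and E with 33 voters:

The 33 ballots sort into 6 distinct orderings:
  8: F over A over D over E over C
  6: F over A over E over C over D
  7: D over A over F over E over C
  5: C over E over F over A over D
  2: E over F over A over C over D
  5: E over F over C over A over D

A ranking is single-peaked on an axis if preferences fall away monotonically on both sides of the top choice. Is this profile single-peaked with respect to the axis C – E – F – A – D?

Axis positions: C=1, E=2, F=3, A=4, D=5.
Group 1 (peak F at position 3): ranking walks positions 3-4-5-2-1, expanding outward from the peak — single-peaked.
Group 2 (peak F at position 3): ranking walks positions 3-4-2-1-5, expanding outward from the peak — single-peaked.
Group 3 (peak D at position 5): ranking walks positions 5-4-3-2-1, expanding outward from the peak — single-peaked.
Group 4 (peak C at position 1): ranking walks positions 1-2-3-4-5, expanding outward from the peak — single-peaked.
Group 5 (peak E at position 2): ranking walks positions 2-3-4-1-5, expanding outward from the peak — single-peaked.
Group 6 (peak E at position 2): ranking walks positions 2-3-1-4-5, expanding outward from the peak — single-peaked.
Every ranking is single-peaked on this axis.

yes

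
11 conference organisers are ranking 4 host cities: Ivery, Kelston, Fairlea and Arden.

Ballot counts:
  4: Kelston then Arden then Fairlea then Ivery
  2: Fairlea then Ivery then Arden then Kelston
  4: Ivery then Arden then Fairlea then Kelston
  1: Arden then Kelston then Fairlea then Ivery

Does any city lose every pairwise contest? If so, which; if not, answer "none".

Head-to-head results (11 organisers):
Ivery vs Kelston: 6 to 5, Ivery.
Ivery vs Fairlea: Fairlea wins 7–4.
Ivery vs Arden: Ivery wins 6–5.
Kelston–Fairlea: Fairlea 6–5.
Kelston vs Arden: Arden, 7–4.
Fairlea–Arden: Arden 9–2.
Only Kelston has no wins; Kelston is the Condorcet loser.

Kelston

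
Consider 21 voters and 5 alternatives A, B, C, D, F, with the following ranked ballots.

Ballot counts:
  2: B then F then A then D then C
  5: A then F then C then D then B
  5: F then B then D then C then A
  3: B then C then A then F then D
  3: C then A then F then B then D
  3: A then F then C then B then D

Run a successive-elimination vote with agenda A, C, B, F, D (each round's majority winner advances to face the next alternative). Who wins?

F

Round 1: A vs C — 10–11, C advances.
Round 2: C vs B — 11–10, C advances.
Round 3: C vs F — 6–15, F advances.
Round 4: F vs D — 21–0, F advances.
The agenda winner is F.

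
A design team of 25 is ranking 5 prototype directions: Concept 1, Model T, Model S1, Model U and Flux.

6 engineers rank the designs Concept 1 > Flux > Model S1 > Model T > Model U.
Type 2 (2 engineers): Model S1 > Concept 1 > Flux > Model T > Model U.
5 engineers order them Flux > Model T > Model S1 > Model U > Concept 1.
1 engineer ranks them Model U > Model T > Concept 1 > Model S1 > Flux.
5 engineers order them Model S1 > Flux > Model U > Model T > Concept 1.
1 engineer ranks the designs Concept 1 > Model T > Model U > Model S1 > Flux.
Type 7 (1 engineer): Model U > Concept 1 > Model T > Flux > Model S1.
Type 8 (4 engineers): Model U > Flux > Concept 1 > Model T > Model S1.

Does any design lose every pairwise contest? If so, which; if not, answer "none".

Pairwise majorities:
Concept 1 vs Model T: Concept 1 preferred on 6+2+1+1+4 = 14 ballots; Concept 1 wins 14–11.
Concept 1 vs Model S1: Concept 1 wins 13–12.
Concept 1 vs Model U: 6+2+1 = 9 for Concept 1, 16 for Model U — Model U by 16–9.
Concept 1 vs Flux: 6+2+1+1+1 = 11 for Concept 1, 14 for Flux — Flux by 14–11.
Model T vs Model S1: 12 to 13, Model S1.
Model T vs Model U: Model T is ranked higher on 6+2+5+1 = 14 ballots, Model U on 11. Model T wins 14–11.
Model T vs Flux: Flux wins 22–3.
Model S1 vs Model U: 18 to 7, Model S1.
Model S1 vs Flux: Flux, 16–9.
Model U vs Flux: 7 to 18, Flux.
Every design wins at least one matchup (Concept 1 beats Model T; Model T beats Model U; Model S1 beats Model T; Model U beats Concept 1; Flux beats Concept 1), so there is no Condorcet loser.

none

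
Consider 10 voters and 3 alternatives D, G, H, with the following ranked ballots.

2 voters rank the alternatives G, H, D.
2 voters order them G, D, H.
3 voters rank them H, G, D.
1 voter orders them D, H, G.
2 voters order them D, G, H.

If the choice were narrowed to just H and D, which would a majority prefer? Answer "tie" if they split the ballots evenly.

Ballots ranking H above D: 2 + 3 = 5.
Ballots ranking D above H: 10 − 5 = 5.
5–5: the pair ties.

tie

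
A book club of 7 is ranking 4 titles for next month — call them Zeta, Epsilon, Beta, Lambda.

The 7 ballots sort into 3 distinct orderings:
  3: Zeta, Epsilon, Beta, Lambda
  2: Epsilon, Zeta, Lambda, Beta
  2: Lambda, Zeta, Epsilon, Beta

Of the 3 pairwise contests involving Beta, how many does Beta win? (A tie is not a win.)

Beta against each rival (7 members):
Beta vs Zeta: Beta preferred on 0 ballots; Zeta wins 7–0.
Beta vs Epsilon: 0 for Beta, 7 for Epsilon — Epsilon by 7–0.
Beta vs Lambda: 3 to 4, Lambda.
Beta beats no one; loses to Zeta, Epsilon, Lambda — 0 pairwise wins.

0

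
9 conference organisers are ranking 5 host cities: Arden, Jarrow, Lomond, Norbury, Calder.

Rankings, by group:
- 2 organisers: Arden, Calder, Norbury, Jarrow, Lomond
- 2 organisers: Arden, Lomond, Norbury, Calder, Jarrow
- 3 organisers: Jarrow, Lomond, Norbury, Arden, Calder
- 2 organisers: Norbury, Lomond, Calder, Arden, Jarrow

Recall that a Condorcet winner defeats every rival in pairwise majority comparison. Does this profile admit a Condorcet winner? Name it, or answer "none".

Pairwise majorities:
Arden vs Jarrow: Arden wins 6–3.
Arden vs Lomond: Lomond wins 5–4.
Arden vs Norbury: Norbury, 5–4.
Arden vs Calder: Arden, 7–2.
Jarrow vs Lomond: Jarrow wins 5–4.
Jarrow vs Norbury: Norbury, 6–3.
Jarrow vs Calder: Calder, 6–3.
Lomond vs Norbury: Lomond wins 5–4.
Lomond–Calder: Lomond 7–2.
Norbury vs Calder: Norbury, 7–2.
No city is unbeaten: Arden loses to Lomond; Jarrow loses to Arden; Lomond loses to Jarrow; Norbury loses to Lomond; Calder loses to Arden. In particular Arden > Jarrow > Lomond > Arden is a majority cycle — no Condorcet winner exists.

none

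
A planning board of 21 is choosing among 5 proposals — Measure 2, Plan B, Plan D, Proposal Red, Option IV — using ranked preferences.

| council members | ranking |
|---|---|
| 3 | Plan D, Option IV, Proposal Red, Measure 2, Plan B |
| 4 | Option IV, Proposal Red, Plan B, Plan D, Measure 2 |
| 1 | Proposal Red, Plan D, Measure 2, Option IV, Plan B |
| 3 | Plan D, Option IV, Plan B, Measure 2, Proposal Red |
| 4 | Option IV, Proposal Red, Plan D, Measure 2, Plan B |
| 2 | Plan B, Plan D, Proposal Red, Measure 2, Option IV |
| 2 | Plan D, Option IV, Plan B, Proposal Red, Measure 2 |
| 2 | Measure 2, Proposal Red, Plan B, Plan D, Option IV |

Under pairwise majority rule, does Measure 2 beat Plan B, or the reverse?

Ballots ranking Measure 2 above Plan B: 3 + 1 + 4 + 2 = 10.
Ballots ranking Plan B above Measure 2: 21 − 10 = 11.
Plan B wins the head-to-head 11–10.

Plan B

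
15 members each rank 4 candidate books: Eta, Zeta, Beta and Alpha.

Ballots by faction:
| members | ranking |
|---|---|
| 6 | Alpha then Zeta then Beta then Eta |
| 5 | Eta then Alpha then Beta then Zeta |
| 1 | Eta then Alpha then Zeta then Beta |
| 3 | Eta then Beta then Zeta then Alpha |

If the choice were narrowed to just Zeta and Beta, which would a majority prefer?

Ballots ranking Zeta above Beta: 6 + 1 = 7.
Ballots ranking Beta above Zeta: 15 − 7 = 8.
Beta wins the head-to-head 8–7.

Beta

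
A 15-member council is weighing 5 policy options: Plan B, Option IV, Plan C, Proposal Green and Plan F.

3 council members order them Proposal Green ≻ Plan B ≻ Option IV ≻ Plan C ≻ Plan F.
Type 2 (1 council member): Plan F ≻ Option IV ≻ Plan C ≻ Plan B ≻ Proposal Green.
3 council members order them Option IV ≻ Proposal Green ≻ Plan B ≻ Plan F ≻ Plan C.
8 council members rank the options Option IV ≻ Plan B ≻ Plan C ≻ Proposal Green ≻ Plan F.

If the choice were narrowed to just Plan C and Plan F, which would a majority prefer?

Ballots ranking Plan C above Plan F: 3 + 8 = 11.
Ballots ranking Plan F above Plan C: 15 − 11 = 4.
Plan C wins the head-to-head 11–4.

Plan C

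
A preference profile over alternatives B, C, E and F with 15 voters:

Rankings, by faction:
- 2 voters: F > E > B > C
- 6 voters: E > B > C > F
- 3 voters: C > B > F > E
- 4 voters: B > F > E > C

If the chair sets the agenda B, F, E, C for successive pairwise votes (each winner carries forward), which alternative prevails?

E

Round 1: B vs F — 13–2, B advances.
Round 2: B vs E — 7–8, E advances.
Round 3: E vs C — 12–3, E advances.
E survives the agenda.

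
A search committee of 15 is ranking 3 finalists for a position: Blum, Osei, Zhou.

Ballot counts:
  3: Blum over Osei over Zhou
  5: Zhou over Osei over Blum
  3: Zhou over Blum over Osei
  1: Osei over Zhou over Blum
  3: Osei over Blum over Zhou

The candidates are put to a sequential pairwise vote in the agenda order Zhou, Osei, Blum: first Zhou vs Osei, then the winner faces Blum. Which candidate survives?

Round 1: Zhou vs Osei — 8–7, Zhou advances.
Round 2: Zhou vs Blum — 9–6, Zhou advances.
The agenda winner is Zhou.

Zhou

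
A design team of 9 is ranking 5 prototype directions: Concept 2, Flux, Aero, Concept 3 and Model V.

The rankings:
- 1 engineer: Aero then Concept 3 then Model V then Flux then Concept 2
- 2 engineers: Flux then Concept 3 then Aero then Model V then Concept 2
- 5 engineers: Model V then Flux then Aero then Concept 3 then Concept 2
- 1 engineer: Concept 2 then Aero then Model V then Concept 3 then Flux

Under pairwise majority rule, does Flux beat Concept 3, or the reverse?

Ballots ranking Flux above Concept 3: 2 + 5 = 7.
Ballots ranking Concept 3 above Flux: 9 − 7 = 2.
Flux wins the head-to-head 7–2.

Flux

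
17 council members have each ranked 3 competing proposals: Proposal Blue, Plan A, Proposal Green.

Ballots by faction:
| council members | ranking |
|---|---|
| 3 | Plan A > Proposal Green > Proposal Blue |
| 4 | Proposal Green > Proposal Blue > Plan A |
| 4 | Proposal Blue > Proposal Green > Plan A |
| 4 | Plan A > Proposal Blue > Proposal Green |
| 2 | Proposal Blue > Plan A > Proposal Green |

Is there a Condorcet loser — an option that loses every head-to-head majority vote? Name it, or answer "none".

Pairwise majorities:
Proposal Blue vs Plan A: 10 to 7, Proposal Blue.
Proposal Blue–Proposal Green: Proposal Blue 10–7.
Plan A vs Proposal Green: Plan A is ranked higher on 3+4+2 = 9 ballots, Proposal Green on 8. Plan A wins 9–8.
Proposal Green loses to every other option — it is the Condorcet loser.

Proposal Green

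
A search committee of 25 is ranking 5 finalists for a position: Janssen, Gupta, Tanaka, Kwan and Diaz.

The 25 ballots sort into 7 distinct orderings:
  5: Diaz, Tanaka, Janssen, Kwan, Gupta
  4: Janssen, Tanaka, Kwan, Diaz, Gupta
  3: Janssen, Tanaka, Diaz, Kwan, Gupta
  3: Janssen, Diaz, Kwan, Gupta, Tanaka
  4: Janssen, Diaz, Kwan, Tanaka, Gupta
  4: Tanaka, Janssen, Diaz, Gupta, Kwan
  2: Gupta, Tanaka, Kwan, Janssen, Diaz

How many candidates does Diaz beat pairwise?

Diaz against each rival (25 committee members):
Diaz vs Janssen: Diaz preferred on 5 ballots; Janssen wins 20–5.
Diaz vs Gupta: 23 to 2, Diaz.
Diaz vs Tanaka: Diaz preferred on 5+3+4 = 12 ballots; Tanaka wins 13–12.
Diaz vs Kwan: 19 to 6, Diaz.
Diaz beats Gupta, Kwan; loses to Janssen, Tanaka — 2 pairwise wins.

2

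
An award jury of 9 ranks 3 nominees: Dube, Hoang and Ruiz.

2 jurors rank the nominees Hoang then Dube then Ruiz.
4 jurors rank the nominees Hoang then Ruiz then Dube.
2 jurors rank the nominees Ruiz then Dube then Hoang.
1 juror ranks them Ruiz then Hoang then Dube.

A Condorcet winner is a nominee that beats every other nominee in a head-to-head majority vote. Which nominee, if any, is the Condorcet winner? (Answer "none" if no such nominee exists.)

Hoang

Check each pair by majority over 9 ballots:
Dube–Hoang: Hoang 7–2.
Dube–Ruiz: Ruiz 7–2.
Hoang vs Ruiz: Hoang, 6–3.
Only Hoang has no losses; Hoang is the Condorcet winner.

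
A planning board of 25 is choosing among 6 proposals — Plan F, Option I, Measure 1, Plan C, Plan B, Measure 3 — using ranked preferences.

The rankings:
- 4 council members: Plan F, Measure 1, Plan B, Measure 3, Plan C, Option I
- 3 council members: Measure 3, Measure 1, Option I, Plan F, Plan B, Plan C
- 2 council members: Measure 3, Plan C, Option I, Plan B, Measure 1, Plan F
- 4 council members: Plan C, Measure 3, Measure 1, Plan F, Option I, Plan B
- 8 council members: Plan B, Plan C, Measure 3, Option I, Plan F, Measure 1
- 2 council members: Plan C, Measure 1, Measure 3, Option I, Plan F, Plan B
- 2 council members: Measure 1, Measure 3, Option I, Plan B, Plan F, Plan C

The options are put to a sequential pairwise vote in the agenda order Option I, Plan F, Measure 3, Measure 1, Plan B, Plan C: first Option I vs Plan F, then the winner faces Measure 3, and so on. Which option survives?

Plan C

Round 1: Option I vs Plan F — 17–8, Option I advances.
Round 2: Option I vs Measure 3 — 0–25, Measure 3 advances.
Round 3: Measure 3 vs Measure 1 — 17–8, Measure 3 advances.
Round 4: Measure 3 vs Plan B — 13–12, Measure 3 advances.
Round 5: Measure 3 vs Plan C — 11–14, Plan C advances.
Plan C survives the agenda.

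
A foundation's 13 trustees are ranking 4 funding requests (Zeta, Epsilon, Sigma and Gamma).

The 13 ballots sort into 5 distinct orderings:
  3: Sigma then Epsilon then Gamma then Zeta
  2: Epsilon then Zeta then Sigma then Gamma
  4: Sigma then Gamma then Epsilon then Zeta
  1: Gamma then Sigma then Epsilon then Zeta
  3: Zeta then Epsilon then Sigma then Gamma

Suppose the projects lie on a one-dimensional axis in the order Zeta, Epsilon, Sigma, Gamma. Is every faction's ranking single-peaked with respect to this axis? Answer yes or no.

Axis positions: Zeta=1, Epsilon=2, Sigma=3, Gamma=4.
Faction 1 (peak Sigma at position 3): ranking walks positions 3-2-4-1, expanding outward from the peak — single-peaked.
Faction 2 (peak Epsilon at position 2): ranking walks positions 2-1-3-4, expanding outward from the peak — single-peaked.
Faction 3 (peak Sigma at position 3): ranking walks positions 3-4-2-1, expanding outward from the peak — single-peaked.
Faction 4 (peak Gamma at position 4): ranking walks positions 4-3-2-1, expanding outward from the peak — single-peaked.
Faction 5 (peak Zeta at position 1): ranking walks positions 1-2-3-4, expanding outward from the peak — single-peaked.
Every ranking is single-peaked on this axis.

yes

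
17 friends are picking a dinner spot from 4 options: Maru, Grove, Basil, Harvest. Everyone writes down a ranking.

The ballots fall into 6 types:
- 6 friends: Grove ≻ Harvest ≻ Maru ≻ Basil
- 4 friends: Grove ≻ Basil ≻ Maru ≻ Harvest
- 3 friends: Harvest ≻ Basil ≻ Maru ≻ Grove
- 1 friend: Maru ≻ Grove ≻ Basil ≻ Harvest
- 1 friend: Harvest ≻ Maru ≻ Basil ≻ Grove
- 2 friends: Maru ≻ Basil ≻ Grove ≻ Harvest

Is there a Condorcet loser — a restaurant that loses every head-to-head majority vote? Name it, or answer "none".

Pairwise majorities:
Maru vs Grove: Maru is ranked higher on 3+1+1+2 = 7 ballots, Grove on 10. Grove wins 10–7.
Maru–Basil: Maru 10–7.
Maru vs Harvest: Maru preferred on 4+1+2 = 7 ballots; Harvest wins 10–7.
Grove vs Basil: 6+4+1 = 11 for Grove, 6 for Basil — Grove by 11–6.
Grove vs Harvest: 13 to 4, Grove.
Basil–Harvest: Harvest 10–7.
Only Basil has no wins; Basil is the Condorcet loser.

Basil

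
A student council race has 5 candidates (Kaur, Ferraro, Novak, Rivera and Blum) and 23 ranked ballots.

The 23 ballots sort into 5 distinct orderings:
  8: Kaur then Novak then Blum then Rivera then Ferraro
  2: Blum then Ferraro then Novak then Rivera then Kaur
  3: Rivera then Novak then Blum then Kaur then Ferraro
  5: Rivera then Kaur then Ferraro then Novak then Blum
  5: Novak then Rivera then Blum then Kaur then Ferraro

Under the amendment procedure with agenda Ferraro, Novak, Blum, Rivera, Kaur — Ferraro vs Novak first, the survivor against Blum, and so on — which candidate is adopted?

Kaur

Round 1: Ferraro vs Novak — 7–16, Novak advances.
Round 2: Novak vs Blum — 21–2, Novak advances.
Round 3: Novak vs Rivera — 15–8, Novak advances.
Round 4: Novak vs Kaur — 10–13, Kaur advances.
The agenda winner is Kaur.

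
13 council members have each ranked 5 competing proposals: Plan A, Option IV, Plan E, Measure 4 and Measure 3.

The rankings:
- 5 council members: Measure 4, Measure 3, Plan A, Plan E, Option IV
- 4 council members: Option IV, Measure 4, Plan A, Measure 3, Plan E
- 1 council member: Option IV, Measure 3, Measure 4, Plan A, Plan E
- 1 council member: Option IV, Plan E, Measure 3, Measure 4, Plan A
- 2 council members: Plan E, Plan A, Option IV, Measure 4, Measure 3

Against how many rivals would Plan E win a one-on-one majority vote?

Plan E against each rival (13 council members):
Plan E vs Plan A: 3 to 10, Plan A.
Plan E–Option IV: Plan E 7–6.
Plan E vs Measure 4: Measure 4, 10–3.
Plan E–Measure 3: Measure 3 10–3.
Plan E beats Option IV; loses to Plan A, Measure 4, Measure 3 — 1 pairwise win.

1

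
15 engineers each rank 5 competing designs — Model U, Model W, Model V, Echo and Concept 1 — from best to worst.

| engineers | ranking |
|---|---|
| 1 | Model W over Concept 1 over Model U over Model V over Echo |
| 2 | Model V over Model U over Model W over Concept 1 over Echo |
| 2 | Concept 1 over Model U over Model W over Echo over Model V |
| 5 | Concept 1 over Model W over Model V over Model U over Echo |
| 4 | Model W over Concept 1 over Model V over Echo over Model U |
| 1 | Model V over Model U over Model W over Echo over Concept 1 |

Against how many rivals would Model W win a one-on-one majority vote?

4

Model W against each rival (15 engineers):
Model W vs Model U: Model W preferred on 1+5+4 = 10 ballots; Model W wins 10–5.
Model W vs Model V: Model W wins 12–3.
Model W–Echo: Model W 15–0.
Model W vs Concept 1: Model W wins 8–7.
Model W beats Model U, Model V, Echo, Concept 1 — 4 pairwise wins.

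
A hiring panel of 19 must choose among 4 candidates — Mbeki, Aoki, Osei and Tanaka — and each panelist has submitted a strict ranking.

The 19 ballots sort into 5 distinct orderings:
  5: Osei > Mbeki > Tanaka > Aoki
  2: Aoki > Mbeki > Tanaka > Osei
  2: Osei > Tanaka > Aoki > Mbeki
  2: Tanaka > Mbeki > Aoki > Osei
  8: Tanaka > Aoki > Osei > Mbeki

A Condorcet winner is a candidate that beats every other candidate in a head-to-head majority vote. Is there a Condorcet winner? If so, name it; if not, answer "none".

Pairwise majorities:
Mbeki vs Aoki: Aoki, 12–7.
Mbeki vs Osei: Osei wins 15–4.
Mbeki vs Tanaka: Tanaka, 12–7.
Aoki–Osei: Aoki 12–7.
Aoki vs Tanaka: Tanaka wins 17–2.
Osei vs Tanaka: Tanaka, 12–7.
Tanaka defeats every rival head-to-head and is the Condorcet winner.

Tanaka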